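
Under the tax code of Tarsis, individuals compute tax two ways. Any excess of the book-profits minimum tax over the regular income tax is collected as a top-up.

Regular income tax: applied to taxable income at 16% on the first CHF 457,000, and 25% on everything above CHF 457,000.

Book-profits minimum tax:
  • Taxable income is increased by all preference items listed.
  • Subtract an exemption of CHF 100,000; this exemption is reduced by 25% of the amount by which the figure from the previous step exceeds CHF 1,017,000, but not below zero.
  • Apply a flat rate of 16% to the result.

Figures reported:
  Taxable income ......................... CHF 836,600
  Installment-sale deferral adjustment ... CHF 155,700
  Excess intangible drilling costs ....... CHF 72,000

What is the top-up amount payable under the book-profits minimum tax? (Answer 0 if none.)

Regular income tax:
  CHF 457,000 × 16% = CHF 73,120
  CHF 379,600 × 25% = CHF 94,900
  → CHF 168,020

Book-profits minimum tax:
  Adjusted income: CHF 836,600 + CHF 155,700 + CHF 72,000 = CHF 1,064,300
  Exemption: CHF 100,000 − 25% × (CHF 1,064,300 − CHF 1,017,000) = CHF 100,000 − CHF 11,825 = CHF 88,175
  Base: CHF 1,064,300 − CHF 88,175 = CHF 976,125
  CHF 976,125 × 16% = CHF 156,180

CHF 156,180 ≤ CHF 168,020, so no add-on is due.

CHF 0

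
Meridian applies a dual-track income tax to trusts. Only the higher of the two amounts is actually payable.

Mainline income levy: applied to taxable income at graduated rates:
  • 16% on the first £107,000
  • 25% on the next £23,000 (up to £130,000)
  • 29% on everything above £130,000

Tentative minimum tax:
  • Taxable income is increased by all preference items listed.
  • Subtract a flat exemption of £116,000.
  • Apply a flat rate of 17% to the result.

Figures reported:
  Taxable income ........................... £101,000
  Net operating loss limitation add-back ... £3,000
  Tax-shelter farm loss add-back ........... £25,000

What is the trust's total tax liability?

£16,160

Mainline income levy:
  £101,000 × 16% = £16,160

Tentative minimum tax:
  Adjusted income: £101,000 + £3,000 + £25,000 = £129,000
  Less exemption £116,000 → base £13,000
  £13,000 × 17% = £2,210

£16,160 > £2,210, so the mainline income levy governs.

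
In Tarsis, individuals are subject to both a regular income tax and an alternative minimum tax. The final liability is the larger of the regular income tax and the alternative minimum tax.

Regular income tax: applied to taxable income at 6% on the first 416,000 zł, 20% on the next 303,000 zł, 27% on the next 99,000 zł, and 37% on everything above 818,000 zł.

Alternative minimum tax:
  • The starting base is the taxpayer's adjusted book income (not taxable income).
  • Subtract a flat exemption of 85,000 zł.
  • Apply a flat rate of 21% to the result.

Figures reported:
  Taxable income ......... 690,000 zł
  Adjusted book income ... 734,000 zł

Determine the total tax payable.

136,290 zł

Alternative minimum tax:
  Base (adjusted book income): 734,000 zł
  Less exemption 85,000 zł → base 649,000 zł
  649,000 zł × 21% = 136,290 zł

Regular income tax:
  416,000 zł × 6% = 24,960 zł
  274,000 zł × 20% = 54,800 zł
  → 79,760 zł

136,290 zł > 79,760 zł, so the alternative minimum tax is the binding amount.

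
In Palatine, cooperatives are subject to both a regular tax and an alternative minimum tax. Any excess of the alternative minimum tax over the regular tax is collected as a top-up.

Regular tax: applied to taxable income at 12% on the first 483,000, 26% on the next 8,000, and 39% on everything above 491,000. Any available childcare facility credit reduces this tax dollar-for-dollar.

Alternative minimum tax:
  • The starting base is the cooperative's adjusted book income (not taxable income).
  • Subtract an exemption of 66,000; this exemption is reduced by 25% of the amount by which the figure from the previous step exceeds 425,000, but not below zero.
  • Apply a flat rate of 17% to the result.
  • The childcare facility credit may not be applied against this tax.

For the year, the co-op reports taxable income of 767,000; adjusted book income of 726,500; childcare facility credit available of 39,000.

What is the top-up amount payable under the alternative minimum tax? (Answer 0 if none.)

Alternative minimum tax:
  Base (adjusted book income): 726,500
  Exemption: 25% × (726,500 − 425,000) = 75,375 ≥ 66,000, so the exemption is fully phased out
  Base: 726,500 − 0 = 726,500
  726,500 × 17% = 123,505

Regular tax:
  483,000 × 12% = 57,960
  8,000 × 26% = 2,080
  276,000 × 39% = 107,640
  → 167,680
  Less childcare facility credit 39,000 → 128,680

123,505 ≤ 128,680, so no add-on is due.

0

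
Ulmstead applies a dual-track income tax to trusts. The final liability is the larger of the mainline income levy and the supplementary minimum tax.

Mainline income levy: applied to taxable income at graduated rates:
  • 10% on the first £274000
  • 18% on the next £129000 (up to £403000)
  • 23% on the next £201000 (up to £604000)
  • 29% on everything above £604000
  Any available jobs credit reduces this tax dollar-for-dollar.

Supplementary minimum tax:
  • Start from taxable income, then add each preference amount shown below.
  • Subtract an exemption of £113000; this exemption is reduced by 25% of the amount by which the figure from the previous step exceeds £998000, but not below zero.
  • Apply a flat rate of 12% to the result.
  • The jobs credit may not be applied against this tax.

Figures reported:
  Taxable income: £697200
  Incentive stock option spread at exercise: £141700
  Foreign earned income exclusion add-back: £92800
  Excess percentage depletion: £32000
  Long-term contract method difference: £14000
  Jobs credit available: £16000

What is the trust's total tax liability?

Supplementary minimum tax:
  Adjusted income: £697200 + £141700 + £92800 + £32000 + £14000 = £977700
  Exemption: £977700 ≤ £998000, so full £113000 applies
  Base: £977700 − £113000 = £864700
  £864700 × 12% = £103764

Mainline income levy:
  £274000 × 10% = £27400
  £129000 × 18% = £23220
  £201000 × 23% = £46230
  £93200 × 29% = £27028
  → £123878
  Less jobs credit £16000 → £107878

£107878 > £103764, so the mainline income levy governs.

£107878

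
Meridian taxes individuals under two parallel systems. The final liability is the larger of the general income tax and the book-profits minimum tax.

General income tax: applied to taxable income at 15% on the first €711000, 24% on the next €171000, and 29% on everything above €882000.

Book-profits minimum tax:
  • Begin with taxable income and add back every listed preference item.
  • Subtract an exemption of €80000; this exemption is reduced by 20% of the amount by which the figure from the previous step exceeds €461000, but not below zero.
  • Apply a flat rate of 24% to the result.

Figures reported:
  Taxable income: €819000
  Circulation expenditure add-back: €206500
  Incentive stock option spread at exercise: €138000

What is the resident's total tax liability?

Book-profits minimum tax:
  Adjusted income: €819000 + €206500 + €138000 = €1163500
  Exemption: 20% × (€1163500 − €461000) = €140500 ≥ €80000, so the exemption is fully phased out
  Base: €1163500 − €0 = €1163500
  €1163500 × 24% = €279240

General income tax:
  €711000 × 15% = €106650
  €108000 × 24% = €25920
  → €132570

€279240 > €132570, so the book-profits minimum tax is the binding amount.

€279240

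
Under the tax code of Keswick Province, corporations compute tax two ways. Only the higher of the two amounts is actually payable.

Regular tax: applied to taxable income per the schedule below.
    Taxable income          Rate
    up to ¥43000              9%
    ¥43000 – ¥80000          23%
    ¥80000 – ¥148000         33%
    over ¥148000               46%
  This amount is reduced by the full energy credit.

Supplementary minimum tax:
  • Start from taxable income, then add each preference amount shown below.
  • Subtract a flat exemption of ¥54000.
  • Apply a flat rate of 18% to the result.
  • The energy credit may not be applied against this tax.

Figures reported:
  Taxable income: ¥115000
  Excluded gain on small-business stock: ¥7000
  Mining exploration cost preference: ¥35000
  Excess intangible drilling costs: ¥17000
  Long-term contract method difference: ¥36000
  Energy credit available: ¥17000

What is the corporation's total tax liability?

¥28080

Supplementary minimum tax:
  Adjusted income: ¥115000 + ¥7000 + ¥35000 + ¥17000 + ¥36000 = ¥210000
  Less exemption ¥54000 → base ¥156000
  ¥156000 × 18% = ¥28080

Regular tax:
  ¥43000 × 9% = ¥3870
  ¥37000 × 23% = ¥8510
  ¥35000 × 33% = ¥11550
  → ¥23930
  Less energy credit ¥17000 → ¥6930

¥28080 > ¥6930, so the supplementary minimum tax is the binding amount.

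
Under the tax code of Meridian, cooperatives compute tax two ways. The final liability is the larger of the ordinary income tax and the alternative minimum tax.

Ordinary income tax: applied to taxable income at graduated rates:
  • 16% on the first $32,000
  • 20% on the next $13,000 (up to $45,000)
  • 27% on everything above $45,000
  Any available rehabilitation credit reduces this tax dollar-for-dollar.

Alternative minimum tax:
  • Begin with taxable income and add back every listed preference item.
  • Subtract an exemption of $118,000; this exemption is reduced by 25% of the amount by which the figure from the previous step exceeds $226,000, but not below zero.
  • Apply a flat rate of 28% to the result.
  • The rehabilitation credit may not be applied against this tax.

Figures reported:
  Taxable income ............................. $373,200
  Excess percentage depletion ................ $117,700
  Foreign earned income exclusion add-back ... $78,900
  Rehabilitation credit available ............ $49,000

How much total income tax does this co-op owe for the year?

Alternative minimum tax:
  Adjusted income: $373,200 + $117,700 + $78,900 = $569,800
  Exemption: $118,000 − 25% × ($569,800 − $226,000) = $118,000 − $85,950 = $32,050
  Base: $569,800 − $32,050 = $537,750
  $537,750 × 28% = $150,570

Ordinary income tax:
  $32,000 × 16% = $5,120
  $13,000 × 20% = $2,600
  $328,200 × 27% = $88,614
  → $96,334
  Less rehabilitation credit $49,000 → $47,334

$150,570 > $47,334, so the alternative minimum tax is the binding amount.

$150,570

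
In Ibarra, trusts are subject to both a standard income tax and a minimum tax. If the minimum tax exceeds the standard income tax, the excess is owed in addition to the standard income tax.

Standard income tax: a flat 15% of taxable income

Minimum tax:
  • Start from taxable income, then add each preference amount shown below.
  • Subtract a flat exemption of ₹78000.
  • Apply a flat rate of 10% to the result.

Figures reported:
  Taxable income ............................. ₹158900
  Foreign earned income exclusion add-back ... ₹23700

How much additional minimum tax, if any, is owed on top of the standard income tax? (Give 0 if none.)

Minimum tax:
  Adjusted income: ₹158900 + ₹23700 = ₹182600
  Less exemption ₹78000 → base ₹104600
  ₹104600 × 10% = ₹10460

Standard income tax:
  ₹158900 × 15% = ₹23835

₹10460 ≤ ₹23835, so no add-on is due.

₹0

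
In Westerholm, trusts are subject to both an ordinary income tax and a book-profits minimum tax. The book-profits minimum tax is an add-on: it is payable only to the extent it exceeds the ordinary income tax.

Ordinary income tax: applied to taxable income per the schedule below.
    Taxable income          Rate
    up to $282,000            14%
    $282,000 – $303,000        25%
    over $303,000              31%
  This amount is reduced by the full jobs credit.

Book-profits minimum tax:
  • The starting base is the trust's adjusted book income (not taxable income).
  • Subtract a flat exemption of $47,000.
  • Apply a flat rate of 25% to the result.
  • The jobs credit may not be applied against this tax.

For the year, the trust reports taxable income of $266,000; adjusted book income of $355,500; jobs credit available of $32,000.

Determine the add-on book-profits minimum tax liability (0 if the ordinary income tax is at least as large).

Book-profits minimum tax:
  Base (adjusted book income): $355,500
  Less exemption $47,000 → base $308,500
  $308,500 × 25% = $77,125

Ordinary income tax:
  $266,000 × 14% = $37,240
  Less jobs credit $32,000 → $5,240

Excess of book-profits minimum tax over ordinary income tax: $77,125 − $5,240 = $71,885.

$71,885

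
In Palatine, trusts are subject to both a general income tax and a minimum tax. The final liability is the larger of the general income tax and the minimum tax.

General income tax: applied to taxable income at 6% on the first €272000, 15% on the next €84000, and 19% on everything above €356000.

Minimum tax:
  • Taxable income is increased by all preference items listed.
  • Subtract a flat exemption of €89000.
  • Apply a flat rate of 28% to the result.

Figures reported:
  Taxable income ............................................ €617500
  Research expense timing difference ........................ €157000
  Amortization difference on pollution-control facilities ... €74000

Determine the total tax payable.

€212660

General income tax:
  €272000 × 6% = €16320
  €84000 × 15% = €12600
  €261500 × 19% = €49685
  → €78605

Minimum tax:
  Adjusted income: €617500 + €157000 + €74000 = €848500
  Less exemption €89000 → base €759500
  €759500 × 28% = €212660

€212660 > €78605, so the minimum tax is the binding amount.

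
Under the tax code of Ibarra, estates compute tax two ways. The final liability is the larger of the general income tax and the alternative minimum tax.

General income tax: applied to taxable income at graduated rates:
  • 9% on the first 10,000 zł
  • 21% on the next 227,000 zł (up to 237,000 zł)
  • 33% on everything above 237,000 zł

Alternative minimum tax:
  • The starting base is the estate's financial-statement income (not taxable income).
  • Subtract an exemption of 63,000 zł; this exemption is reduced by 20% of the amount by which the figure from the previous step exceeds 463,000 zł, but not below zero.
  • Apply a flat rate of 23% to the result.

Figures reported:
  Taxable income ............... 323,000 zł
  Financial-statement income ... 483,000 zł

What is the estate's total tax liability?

97,520 zł

Alternative minimum tax:
  Base (financial-statement income): 483,000 zł
  Exemption: 63,000 zł − 20% × (483,000 zł − 463,000 zł) = 63,000 zł − 4,000 zł = 59,000 zł
  Base: 483,000 zł − 59,000 zł = 424,000 zł
  424,000 zł × 23% = 97,520 zł

General income tax:
  10,000 zł × 9% = 900 zł
  227,000 zł × 21% = 47,670 zł
  86,000 zł × 33% = 28,380 zł
  → 76,950 zł

97,520 zł > 76,950 zł, so the alternative minimum tax is the binding amount.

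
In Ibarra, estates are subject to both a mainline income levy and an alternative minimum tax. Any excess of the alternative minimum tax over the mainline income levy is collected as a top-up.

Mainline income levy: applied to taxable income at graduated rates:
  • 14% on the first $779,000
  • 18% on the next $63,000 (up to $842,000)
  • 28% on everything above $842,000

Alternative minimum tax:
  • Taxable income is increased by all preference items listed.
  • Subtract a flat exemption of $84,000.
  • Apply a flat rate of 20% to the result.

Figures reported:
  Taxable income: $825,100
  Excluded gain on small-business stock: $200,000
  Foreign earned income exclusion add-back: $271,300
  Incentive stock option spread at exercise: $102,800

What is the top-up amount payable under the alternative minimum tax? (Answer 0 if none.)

Alternative minimum tax:
  Adjusted income: $825,100 + $200,000 + $271,300 + $102,800 = $1,399,200
  Less exemption $84,000 → base $1,315,200
  $1,315,200 × 20% = $263,040

Mainline income levy:
  $779,000 × 14% = $109,060
  $46,100 × 18% = $8,298
  → $117,358

Excess of alternative minimum tax over mainline income levy: $263,040 − $117,358 = $145,682.

$145,682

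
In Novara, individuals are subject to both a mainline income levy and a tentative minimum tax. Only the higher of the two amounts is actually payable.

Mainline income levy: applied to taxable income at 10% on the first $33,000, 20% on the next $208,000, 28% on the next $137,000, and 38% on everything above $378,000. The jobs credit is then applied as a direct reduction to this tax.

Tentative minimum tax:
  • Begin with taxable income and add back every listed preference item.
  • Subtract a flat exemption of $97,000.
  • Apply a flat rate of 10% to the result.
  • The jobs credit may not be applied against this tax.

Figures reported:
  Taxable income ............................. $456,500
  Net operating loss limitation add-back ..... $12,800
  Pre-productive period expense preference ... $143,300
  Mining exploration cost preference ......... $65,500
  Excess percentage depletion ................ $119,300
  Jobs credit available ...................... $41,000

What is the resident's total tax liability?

Tentative minimum tax:
  Adjusted income: $456,500 + $12,800 + $143,300 + $65,500 + $119,300 = $797,400
  Less exemption $97,000 → base $700,400
  $700,400 × 10% = $70,040

Mainline income levy:
  $33,000 × 10% = $3,300
  $208,000 × 20% = $41,600
  $137,000 × 28% = $38,360
  $78,500 × 38% = $29,830
  → $113,090
  Less jobs credit $41,000 → $72,090

$72,090 > $70,040, so the mainline income levy governs.

$72,090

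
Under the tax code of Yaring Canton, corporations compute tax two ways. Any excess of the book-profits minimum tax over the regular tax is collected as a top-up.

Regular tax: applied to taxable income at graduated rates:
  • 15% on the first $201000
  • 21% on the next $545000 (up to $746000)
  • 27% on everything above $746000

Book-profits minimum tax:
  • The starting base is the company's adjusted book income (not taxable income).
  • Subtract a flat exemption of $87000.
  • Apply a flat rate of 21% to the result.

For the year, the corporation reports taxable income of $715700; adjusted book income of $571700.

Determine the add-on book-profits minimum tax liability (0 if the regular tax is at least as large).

Regular tax:
  $201000 × 15% = $30150
  $514700 × 21% = $108087
  → $138237

Book-profits minimum tax:
  Base (adjusted book income): $571700
  Less exemption $87000 → base $484700
  $484700 × 21% = $101787

$101787 ≤ $138237, so no add-on is due.

$0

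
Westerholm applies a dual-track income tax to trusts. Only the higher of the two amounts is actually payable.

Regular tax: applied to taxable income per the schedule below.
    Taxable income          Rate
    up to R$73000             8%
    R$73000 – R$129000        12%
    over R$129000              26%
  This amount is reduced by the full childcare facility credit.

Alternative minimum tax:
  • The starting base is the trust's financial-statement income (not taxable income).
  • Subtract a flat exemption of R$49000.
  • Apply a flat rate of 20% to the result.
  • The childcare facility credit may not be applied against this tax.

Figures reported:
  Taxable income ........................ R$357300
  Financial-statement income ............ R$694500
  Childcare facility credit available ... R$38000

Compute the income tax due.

R$129100

Alternative minimum tax:
  Base (financial-statement income): R$694500
  Less exemption R$49000 → base R$645500
  R$645500 × 20% = R$129100

Regular tax:
  R$73000 × 8% = R$5840
  R$56000 × 12% = R$6720
  R$228300 × 26% = R$59358
  → R$71918
  Less childcare facility credit R$38000 → R$33918

R$129100 > R$33918, so the alternative minimum tax is the binding amount.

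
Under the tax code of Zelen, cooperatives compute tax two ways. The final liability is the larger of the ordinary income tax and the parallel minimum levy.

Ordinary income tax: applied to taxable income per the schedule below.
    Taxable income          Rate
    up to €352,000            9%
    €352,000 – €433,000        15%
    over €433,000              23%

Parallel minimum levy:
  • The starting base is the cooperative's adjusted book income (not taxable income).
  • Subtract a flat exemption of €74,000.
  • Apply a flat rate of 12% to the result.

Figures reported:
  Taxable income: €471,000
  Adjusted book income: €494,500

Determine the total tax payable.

Parallel minimum levy:
  Base (adjusted book income): €494,500
  Less exemption €74,000 → base €420,500
  €420,500 × 12% = €50,460

Ordinary income tax:
  €352,000 × 9% = €31,680
  €81,000 × 15% = €12,150
  €38,000 × 23% = €8,740
  → €52,570

€52,570 > €50,460, so the ordinary income tax governs.

€52,570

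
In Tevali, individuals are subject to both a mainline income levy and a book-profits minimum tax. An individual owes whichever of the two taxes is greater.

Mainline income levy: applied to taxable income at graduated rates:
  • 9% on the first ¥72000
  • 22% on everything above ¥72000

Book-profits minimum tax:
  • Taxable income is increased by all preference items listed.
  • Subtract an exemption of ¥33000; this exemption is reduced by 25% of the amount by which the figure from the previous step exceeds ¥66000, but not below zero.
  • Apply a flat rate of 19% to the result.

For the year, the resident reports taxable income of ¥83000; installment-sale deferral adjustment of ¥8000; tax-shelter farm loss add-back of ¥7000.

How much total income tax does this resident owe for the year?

Book-profits minimum tax:
  Adjusted income: ¥83000 + ¥8000 + ¥7000 = ¥98000
  Exemption: ¥33000 − 25% × (¥98000 − ¥66000) = ¥33000 − ¥8000 = ¥25000
  Base: ¥98000 − ¥25000 = ¥73000
  ¥73000 × 19% = ¥13870

Mainline income levy:
  ¥72000 × 9% = ¥6480
  ¥11000 × 22% = ¥2420
  → ¥8900

¥13870 > ¥8900, so the book-profits minimum tax is the binding amount.

¥13870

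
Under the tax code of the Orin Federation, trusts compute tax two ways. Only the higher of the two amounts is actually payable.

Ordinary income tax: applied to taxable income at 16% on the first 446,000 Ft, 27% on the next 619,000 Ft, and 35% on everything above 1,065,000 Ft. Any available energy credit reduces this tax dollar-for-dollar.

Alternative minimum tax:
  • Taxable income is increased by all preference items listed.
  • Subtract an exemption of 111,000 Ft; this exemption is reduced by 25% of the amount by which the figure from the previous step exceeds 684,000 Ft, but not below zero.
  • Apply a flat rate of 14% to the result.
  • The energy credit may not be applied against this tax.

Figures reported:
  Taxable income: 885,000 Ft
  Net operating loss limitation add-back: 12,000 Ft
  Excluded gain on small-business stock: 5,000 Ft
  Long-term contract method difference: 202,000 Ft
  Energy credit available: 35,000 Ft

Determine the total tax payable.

Ordinary income tax:
  446,000 Ft × 16% = 71,360 Ft
  439,000 Ft × 27% = 118,530 Ft
  → 189,890 Ft
  Less energy credit 35,000 Ft → 154,890 Ft

Alternative minimum tax:
  Adjusted income: 885,000 Ft + 12,000 Ft + 5,000 Ft + 202,000 Ft = 1,104,000 Ft
  Exemption: 111,000 Ft − 25% × (1,104,000 Ft − 684,000 Ft) = 111,000 Ft − 105,000 Ft = 6,000 Ft
  Base: 1,104,000 Ft − 6,000 Ft = 1,098,000 Ft
  1,098,000 Ft × 14% = 153,720 Ft

154,890 Ft > 153,720 Ft, so the ordinary income tax governs.

154,890 Ft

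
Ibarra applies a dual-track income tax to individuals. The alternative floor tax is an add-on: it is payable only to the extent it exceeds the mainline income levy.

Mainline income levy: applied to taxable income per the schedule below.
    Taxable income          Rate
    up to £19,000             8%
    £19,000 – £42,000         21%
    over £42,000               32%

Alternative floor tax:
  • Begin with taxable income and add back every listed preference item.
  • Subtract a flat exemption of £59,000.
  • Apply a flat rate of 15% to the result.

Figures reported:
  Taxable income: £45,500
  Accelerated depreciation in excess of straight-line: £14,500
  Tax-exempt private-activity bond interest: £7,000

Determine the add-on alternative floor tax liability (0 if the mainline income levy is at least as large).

Alternative floor tax:
  Adjusted income: £45,500 + £14,500 + £7,000 = £67,000
  Less exemption £59,000 → base £8,000
  £8,000 × 15% = £1,200

Mainline income levy:
  £19,000 × 8% = £1,520
  £23,000 × 21% = £4,830
  £3,500 × 32% = £1,120
  → £7,470

£1,200 ≤ £7,470, so no add-on is due.

£0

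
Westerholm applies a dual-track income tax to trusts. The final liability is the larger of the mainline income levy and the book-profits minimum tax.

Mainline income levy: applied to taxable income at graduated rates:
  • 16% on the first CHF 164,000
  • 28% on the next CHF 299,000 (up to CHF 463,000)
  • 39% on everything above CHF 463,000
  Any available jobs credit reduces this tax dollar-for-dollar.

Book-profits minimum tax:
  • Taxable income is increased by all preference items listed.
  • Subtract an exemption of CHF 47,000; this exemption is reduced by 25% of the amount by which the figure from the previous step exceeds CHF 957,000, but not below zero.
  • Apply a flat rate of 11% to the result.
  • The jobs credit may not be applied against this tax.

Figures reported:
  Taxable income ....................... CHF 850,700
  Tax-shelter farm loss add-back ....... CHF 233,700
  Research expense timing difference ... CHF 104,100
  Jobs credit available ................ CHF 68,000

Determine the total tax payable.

Mainline income levy:
  CHF 164,000 × 16% = CHF 26,240
  CHF 299,000 × 28% = CHF 83,720
  CHF 387,700 × 39% = CHF 151,203
  → CHF 261,163
  Less jobs credit CHF 68,000 → CHF 193,163

Book-profits minimum tax:
  Adjusted income: CHF 850,700 + CHF 233,700 + CHF 104,100 = CHF 1,188,500
  Exemption: 25% × (CHF 1,188,500 − CHF 957,000) = CHF 57,875 ≥ CHF 47,000, so the exemption is fully phased out
  Base: CHF 1,188,500 − CHF 0 = CHF 1,188,500
  CHF 1,188,500 × 11% = CHF 130,735

CHF 193,163 > CHF 130,735, so the mainline income levy governs.

CHF 193,163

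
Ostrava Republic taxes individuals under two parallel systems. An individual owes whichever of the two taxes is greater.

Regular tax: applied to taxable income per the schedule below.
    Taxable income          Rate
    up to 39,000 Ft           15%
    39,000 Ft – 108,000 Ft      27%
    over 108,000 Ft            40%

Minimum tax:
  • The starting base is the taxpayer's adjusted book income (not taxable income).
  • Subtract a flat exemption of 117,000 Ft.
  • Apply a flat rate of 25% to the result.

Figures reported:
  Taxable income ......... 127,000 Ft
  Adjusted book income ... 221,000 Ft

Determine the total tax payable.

32,080 Ft

Regular tax:
  39,000 Ft × 15% = 5,850 Ft
  69,000 Ft × 27% = 18,630 Ft
  19,000 Ft × 40% = 7,600 Ft
  → 32,080 Ft

Minimum tax:
  Base (adjusted book income): 221,000 Ft
  Less exemption 117,000 Ft → base 104,000 Ft
  104,000 Ft × 25% = 26,000 Ft

32,080 Ft > 26,000 Ft, so the regular tax governs.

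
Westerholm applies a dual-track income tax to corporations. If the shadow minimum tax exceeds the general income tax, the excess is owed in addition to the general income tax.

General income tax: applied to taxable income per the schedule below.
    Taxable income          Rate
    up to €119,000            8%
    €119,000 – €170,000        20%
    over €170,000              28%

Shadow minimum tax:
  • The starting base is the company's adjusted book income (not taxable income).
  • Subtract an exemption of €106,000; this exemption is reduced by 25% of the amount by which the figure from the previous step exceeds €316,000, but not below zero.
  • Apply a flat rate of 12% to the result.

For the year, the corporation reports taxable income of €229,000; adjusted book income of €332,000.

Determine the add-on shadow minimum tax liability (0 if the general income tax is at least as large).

€0

General income tax:
  €119,000 × 8% = €9,520
  €51,000 × 20% = €10,200
  €59,000 × 28% = €16,520
  → €36,240

Shadow minimum tax:
  Base (adjusted book income): €332,000
  Exemption: €106,000 − 25% × (€332,000 − €316,000) = €106,000 − €4,000 = €102,000
  Base: €332,000 − €102,000 = €230,000
  €230,000 × 12% = €27,600

€27,600 ≤ €36,240, so no add-on is due.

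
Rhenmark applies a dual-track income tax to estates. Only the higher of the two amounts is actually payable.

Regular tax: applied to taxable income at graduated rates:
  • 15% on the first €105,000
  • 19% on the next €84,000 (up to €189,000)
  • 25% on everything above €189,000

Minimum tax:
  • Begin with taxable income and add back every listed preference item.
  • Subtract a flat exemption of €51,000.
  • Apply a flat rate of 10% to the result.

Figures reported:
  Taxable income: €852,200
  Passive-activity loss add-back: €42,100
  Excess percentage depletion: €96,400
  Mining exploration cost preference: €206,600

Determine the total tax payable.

Regular tax:
  €105,000 × 15% = €15,750
  €84,000 × 19% = €15,960
  €663,200 × 25% = €165,800
  → €197,510

Minimum tax:
  Adjusted income: €852,200 + €42,100 + €96,400 + €206,600 = €1,197,300
  Less exemption €51,000 → base €1,146,300
  €1,146,300 × 10% = €114,630

€197,510 > €114,630, so the regular tax governs.

€197,510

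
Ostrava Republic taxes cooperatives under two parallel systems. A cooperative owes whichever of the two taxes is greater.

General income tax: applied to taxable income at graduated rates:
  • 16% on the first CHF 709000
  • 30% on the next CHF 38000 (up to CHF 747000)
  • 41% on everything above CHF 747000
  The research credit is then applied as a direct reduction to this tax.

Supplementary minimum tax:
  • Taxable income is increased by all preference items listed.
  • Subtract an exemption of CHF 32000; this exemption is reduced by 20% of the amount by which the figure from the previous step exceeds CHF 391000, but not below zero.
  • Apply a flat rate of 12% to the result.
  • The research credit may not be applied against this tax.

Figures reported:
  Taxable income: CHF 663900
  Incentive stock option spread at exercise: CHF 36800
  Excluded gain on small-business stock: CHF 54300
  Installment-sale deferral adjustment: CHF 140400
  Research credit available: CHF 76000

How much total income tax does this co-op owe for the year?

CHF 107448

General income tax:
  CHF 663900 × 16% = CHF 106224
  Less research credit CHF 76000 → CHF 30224

Supplementary minimum tax:
  Adjusted income: CHF 663900 + CHF 36800 + CHF 54300 + CHF 140400 = CHF 895400
  Exemption: 20% × (CHF 895400 − CHF 391000) = CHF 100880 ≥ CHF 32000, so the exemption is fully phased out
  Base: CHF 895400 − CHF 0 = CHF 895400
  CHF 895400 × 12% = CHF 107448

CHF 107448 > CHF 30224, so the supplementary minimum tax is the binding amount.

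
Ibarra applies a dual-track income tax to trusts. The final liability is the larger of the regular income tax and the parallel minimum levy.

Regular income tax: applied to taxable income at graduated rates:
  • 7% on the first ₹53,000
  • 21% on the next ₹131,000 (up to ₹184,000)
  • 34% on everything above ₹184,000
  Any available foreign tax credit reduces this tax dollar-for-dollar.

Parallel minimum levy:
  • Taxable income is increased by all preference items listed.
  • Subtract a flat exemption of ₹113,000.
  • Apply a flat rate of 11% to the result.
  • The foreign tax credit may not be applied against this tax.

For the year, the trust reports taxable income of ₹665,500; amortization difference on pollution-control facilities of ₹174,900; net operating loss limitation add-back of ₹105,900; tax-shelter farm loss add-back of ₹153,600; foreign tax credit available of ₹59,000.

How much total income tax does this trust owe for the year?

Parallel minimum levy:
  Adjusted income: ₹665,500 + ₹174,900 + ₹105,900 + ₹153,600 = ₹1,099,900
  Less exemption ₹113,000 → base ₹986,900
  ₹986,900 × 11% = ₹108,559

Regular income tax:
  ₹53,000 × 7% = ₹3,710
  ₹131,000 × 21% = ₹27,510
  ₹481,500 × 34% = ₹163,710
  → ₹194,930
  Less foreign tax credit ₹59,000 → ₹135,930

₹135,930 > ₹108,559, so the regular income tax governs.

₹135,930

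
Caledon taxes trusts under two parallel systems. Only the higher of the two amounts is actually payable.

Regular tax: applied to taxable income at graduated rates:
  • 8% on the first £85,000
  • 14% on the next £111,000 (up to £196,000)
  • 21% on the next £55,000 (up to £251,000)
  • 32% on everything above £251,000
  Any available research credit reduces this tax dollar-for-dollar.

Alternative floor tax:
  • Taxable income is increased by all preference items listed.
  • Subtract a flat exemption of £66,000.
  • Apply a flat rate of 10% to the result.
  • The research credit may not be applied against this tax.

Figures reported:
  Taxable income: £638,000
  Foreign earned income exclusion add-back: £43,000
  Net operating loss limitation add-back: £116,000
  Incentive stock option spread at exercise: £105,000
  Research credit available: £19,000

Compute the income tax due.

£138,730

Alternative floor tax:
  Adjusted income: £638,000 + £43,000 + £116,000 + £105,000 = £902,000
  Less exemption £66,000 → base £836,000
  £836,000 × 10% = £83,600

Regular tax:
  £85,000 × 8% = £6,800
  £111,000 × 14% = £15,540
  £55,000 × 21% = £11,550
  £387,000 × 32% = £123,840
  → £157,730
  Less research credit £19,000 → £138,730

£138,730 > £83,600, so the regular tax governs.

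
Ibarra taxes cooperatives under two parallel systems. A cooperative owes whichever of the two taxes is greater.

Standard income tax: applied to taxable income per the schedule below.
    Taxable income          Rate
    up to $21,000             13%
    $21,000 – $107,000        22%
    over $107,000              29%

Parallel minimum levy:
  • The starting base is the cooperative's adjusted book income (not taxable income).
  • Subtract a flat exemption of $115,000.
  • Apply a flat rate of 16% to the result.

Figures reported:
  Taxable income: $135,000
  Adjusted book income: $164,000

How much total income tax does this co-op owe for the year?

$29,770

Standard income tax:
  $21,000 × 13% = $2,730
  $86,000 × 22% = $18,920
  $28,000 × 29% = $8,120
  → $29,770

Parallel minimum levy:
  Base (adjusted book income): $164,000
  Less exemption $115,000 → base $49,000
  $49,000 × 16% = $7,840

$29,770 > $7,840, so the standard income tax governs.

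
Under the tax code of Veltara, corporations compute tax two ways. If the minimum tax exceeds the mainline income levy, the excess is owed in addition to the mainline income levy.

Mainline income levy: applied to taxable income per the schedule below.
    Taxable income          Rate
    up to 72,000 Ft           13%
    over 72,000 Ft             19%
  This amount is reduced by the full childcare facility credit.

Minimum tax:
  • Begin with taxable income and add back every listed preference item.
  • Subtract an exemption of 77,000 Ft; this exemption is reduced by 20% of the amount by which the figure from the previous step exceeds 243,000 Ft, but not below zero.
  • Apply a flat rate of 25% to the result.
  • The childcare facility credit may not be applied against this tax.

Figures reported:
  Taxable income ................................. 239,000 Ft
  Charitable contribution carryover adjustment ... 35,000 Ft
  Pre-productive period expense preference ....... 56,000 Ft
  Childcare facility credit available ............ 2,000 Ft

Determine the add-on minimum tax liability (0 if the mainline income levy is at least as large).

Minimum tax:
  Adjusted income: 239,000 Ft + 35,000 Ft + 56,000 Ft = 330,000 Ft
  Exemption: 77,000 Ft − 20% × (330,000 Ft − 243,000 Ft) = 77,000 Ft − 17,400 Ft = 59,600 Ft
  Base: 330,000 Ft − 59,600 Ft = 270,400 Ft
  270,400 Ft × 25% = 67,600 Ft

Mainline income levy:
  72,000 Ft × 13% = 9,360 Ft
  167,000 Ft × 19% = 31,730 Ft
  → 41,090 Ft
  Less childcare facility credit 2,000 Ft → 39,090 Ft

Excess of minimum tax over mainline income levy: 67,600 Ft − 39,090 Ft = 28,510 Ft.

28,510 Ft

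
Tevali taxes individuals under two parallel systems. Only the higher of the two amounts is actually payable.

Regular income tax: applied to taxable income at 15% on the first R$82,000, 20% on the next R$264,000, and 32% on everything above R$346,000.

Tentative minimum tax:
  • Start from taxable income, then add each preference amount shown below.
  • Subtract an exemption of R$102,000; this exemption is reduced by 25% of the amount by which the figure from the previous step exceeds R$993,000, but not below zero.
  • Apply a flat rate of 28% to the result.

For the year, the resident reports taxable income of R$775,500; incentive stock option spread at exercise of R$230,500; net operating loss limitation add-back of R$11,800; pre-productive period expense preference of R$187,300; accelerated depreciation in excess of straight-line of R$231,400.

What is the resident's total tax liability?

R$402,220

Tentative minimum tax:
  Adjusted income: R$775,500 + R$230,500 + R$11,800 + R$187,300 + R$231,400 = R$1,436,500
  Exemption: 25% × (R$1,436,500 − R$993,000) = R$110,875 ≥ R$102,000, so the exemption is fully phased out
  Base: R$1,436,500 − R$0 = R$1,436,500
  R$1,436,500 × 28% = R$402,220

Regular income tax:
  R$82,000 × 15% = R$12,300
  R$264,000 × 20% = R$52,800
  R$429,500 × 32% = R$137,440
  → R$202,540

R$402,220 > R$202,540, so the tentative minimum tax is the binding amount.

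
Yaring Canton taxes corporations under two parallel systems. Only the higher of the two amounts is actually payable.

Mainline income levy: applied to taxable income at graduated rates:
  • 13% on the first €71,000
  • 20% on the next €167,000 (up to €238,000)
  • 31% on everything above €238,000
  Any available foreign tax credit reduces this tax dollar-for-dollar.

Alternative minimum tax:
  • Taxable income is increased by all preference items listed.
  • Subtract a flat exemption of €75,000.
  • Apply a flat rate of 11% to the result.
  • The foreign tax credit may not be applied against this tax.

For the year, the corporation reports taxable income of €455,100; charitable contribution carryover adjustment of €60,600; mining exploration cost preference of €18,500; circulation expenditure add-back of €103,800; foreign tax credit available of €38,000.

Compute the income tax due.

€71,931

Alternative minimum tax:
  Adjusted income: €455,100 + €60,600 + €18,500 + €103,800 = €638,000
  Less exemption €75,000 → base €563,000
  €563,000 × 11% = €61,930

Mainline income levy:
  €71,000 × 13% = €9,230
  €167,000 × 20% = €33,400
  €217,100 × 31% = €67,301
  → €109,931
  Less foreign tax credit €38,000 → €71,931

€71,931 > €61,930, so the mainline income levy governs.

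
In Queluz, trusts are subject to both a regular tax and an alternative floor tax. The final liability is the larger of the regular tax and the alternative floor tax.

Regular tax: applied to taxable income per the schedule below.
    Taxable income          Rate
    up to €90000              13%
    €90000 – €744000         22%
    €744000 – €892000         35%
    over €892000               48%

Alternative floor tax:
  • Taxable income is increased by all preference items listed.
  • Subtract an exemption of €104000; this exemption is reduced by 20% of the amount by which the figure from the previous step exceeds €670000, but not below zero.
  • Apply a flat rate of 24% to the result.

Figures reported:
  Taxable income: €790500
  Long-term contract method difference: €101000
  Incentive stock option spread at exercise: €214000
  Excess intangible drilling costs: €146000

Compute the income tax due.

€300360

Alternative floor tax:
  Adjusted income: €790500 + €101000 + €214000 + €146000 = €1251500
  Exemption: 20% × (€1251500 − €670000) = €116300 ≥ €104000, so the exemption is fully phased out
  Base: €1251500 − €0 = €1251500
  €1251500 × 24% = €300360

Regular tax:
  €90000 × 13% = €11700
  €654000 × 22% = €143880
  €46500 × 35% = €16275
  → €171855

€300360 > €171855, so the alternative floor tax is the binding amount.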